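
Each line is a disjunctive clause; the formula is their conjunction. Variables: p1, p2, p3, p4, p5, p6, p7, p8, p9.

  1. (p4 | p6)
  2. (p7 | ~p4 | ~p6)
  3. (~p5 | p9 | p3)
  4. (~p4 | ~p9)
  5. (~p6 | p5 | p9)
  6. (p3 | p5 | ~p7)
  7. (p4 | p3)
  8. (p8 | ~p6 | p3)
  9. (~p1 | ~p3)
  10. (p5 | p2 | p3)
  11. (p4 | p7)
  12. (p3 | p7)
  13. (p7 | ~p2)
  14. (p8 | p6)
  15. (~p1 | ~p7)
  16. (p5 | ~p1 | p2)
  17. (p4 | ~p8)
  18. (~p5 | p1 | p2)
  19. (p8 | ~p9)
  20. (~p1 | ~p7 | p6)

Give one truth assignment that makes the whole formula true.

p1=0, p2=1, p3=1, p4=0, p5=1, p6=1, p7=1, p8=0, p9=0

Check each clause:
  1. (p6 | p4) — p6 is true.
  2. (~p4 | ~p6 | p7) — ~p4 is true.
  3. (p3 | p9 | ~p5) — p3 is true.
  4. (~p4 | ~p9) — ~p4 is true.
  5. (~p6 | p5 | p9) — p5 is true.
  6. (p5 | p3 | ~p7) — p3 is true.
  7. (p3 | p4) — p3 is true.
  8. (~p6 | p8 | p3) — p3 is true.
  9. (~p1 | ~p3) — ~p1 is true.
  10. (p3 | p2 | p5) — p2 is true.
  11. (p7 | p4) — p7 is true.
  12. (p7 | p3) — p3 is true.
  13. (p7 | ~p2) — p7 is true.
  14. (p8 | p6) — p6 is true.
  15. (~p1 | ~p7) — ~p1 is true.
  16. (p2 | ~p1 | p5) — p2 is true.
  17. (~p8 | p4) — ~p8 is true.
  18. (~p5 | p1 | p2) — p2 is true.
  19. (p8 | ~p9) — ~p9 is true.
  20. (~p1 | p6 | ~p7) — p6 is true.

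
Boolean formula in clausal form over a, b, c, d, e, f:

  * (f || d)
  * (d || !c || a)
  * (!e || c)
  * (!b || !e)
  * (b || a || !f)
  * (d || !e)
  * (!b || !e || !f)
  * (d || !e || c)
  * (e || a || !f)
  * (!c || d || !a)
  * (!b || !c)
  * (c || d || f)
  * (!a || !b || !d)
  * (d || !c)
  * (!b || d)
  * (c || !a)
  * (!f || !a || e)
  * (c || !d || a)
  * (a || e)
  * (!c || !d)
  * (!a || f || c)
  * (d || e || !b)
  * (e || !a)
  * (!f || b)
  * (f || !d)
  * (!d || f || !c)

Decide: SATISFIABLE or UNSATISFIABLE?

UNSATISFIABLE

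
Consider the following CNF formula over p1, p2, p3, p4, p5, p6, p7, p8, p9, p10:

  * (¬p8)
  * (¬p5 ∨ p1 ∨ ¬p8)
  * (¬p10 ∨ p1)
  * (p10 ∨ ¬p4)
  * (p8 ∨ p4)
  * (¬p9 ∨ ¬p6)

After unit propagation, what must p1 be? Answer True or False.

True

Unit clause (¬p8) sets p8 = False.
(p8 ∨ p4) with p8 = False leaves only p4, so p4 = True.
From (¬p4 ∨ p10) and p4 = True: p10 = True.
From (¬p10 ∨ p1) and p10 = True: p1 = True.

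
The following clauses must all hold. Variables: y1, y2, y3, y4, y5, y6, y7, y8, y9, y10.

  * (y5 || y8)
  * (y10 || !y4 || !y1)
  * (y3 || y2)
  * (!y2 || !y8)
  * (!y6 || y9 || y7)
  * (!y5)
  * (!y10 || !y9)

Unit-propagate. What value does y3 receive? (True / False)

True

(!y5) is a unit clause: y5 = False.
(y8 || y5): since y5 = False, the clause reduces to (y8). y8 = True.
From (!y2 || !y8) and y8 = True: y2 = False.
From (y3 || y2) and y2 = False: y3 = True.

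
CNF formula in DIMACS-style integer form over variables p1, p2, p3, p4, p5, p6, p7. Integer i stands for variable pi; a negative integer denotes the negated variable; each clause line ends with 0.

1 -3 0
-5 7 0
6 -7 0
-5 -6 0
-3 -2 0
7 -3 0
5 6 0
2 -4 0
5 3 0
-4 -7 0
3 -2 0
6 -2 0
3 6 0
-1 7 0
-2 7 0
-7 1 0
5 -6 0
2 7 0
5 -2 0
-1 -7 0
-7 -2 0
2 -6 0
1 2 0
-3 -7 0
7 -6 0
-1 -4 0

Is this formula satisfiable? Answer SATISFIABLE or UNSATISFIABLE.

UNSATISFIABLE

p7 = True:
  propagation gives p6=True, p5=False; an empty clause results — contradiction.
p7 = False:
  propagation gives p5=False, p3=False; an empty clause results — contradiction.
Every branch closes, so no satisfying assignment exists.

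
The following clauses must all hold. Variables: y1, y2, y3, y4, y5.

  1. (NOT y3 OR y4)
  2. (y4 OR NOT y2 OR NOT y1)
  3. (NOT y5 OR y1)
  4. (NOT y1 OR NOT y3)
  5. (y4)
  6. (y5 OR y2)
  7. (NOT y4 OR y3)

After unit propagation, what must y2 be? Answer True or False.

True

(y4) is a unit clause: y4 = True.
In (NOT y4 OR y3), NOT y4 is now false; y3 must hold, so y3 = True.
From (NOT y3 OR NOT y1) and y3 = True: y1 = False.
(y1 OR NOT y5) with y1 = False leaves only NOT y5, so y5 = False.
In (y2 OR y5), y5 is now false; y2 must hold, so y2 = True.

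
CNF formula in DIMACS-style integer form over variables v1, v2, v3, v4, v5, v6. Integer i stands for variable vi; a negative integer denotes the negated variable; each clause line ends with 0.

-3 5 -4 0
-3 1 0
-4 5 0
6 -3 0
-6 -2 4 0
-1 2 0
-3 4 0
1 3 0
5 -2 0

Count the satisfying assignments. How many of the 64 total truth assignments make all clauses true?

4

Satisfying assignments:
  v1=T v2=T v3=F v4=F v5=T v6=F
  v1=T v2=T v3=F v4=T v5=T v6=F
  v1=T v2=T v3=F v4=T v5=T v6=T
  v1=T v2=T v3=T v4=T v5=T v6=T
Count: 4.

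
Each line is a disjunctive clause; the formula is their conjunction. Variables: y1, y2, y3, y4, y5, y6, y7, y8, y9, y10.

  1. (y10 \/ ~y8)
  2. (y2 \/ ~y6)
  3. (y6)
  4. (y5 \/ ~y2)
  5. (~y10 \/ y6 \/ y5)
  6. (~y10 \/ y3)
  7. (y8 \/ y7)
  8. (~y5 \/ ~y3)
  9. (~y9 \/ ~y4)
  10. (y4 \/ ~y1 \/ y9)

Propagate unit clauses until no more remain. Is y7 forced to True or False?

(y6) stands alone — y6 = True.
(~y6 \/ y2) with y6 = True leaves only y2, so y2 = True.
In (~y2 \/ y5), ~y2 is now false; y5 must hold, so y5 = True.
(~y3 \/ ~y5): since y5 = True, the clause reduces to (~y3). y3 = False.
From (y3 \/ ~y10) and y3 = False: y10 = False.
In (~y8 \/ y10), y10 is now false; ~y8 must hold, so y8 = False.
(y7 \/ y8): since y8 = False, the clause reduces to (y7). y7 = True.

True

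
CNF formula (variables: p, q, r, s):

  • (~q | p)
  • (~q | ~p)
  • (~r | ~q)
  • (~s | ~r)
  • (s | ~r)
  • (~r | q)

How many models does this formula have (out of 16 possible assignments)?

4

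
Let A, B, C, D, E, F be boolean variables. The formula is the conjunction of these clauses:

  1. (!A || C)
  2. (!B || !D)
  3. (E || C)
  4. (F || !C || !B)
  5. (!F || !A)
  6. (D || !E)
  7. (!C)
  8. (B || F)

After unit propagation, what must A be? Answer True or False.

False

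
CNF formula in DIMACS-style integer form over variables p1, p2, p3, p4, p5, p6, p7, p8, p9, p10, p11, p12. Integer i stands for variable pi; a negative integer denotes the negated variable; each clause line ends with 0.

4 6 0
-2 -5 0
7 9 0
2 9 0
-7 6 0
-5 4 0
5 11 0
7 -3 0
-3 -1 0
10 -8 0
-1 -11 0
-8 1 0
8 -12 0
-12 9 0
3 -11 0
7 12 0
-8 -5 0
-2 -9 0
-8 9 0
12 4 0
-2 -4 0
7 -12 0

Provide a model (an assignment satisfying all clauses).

p1 = False, p2 = False, p3 = True, p4 = True, p5 = False, p6 = True, p7 = True, p8 = False, p9 = True, p10 = True, p11 = True, p12 = False

Check each clause:
  1. (p4 ∨ p6) — p4 is true.
  2. (¬p2 ∨ ¬p5) — ¬p5 is true.
  3. (p9 ∨ p7) — p9 is true.
  4. (p9 ∨ p2) — p9 is true.
  5. (¬p7 ∨ p6) — p6 is true.
  6. (¬p5 ∨ p4) — ¬p5 is true.
  7. (p5 ∨ p11) — p11 is true.
  8. (¬p3 ∨ p7) — p7 is true.
  9. (¬p1 ∨ ¬p3) — ¬p1 is true.
  10. (¬p8 ∨ p10) — ¬p8 is true.
  11. (¬p1 ∨ ¬p11) — ¬p1 is true.
  12. (¬p8 ∨ p1) — ¬p8 is true.
  13. (p8 ∨ ¬p12) — ¬p12 is true.
  14. (p9 ∨ ¬p12) — p9 is true.
  15. (¬p11 ∨ p3) — p3 is true.
  16. (p7 ∨ p12) — p7 is true.
  17. (¬p8 ∨ ¬p5) — ¬p8 is true.
  18. (¬p9 ∨ ¬p2) — ¬p2 is true.
  19. (p9 ∨ ¬p8) — ¬p8 is true.
  20. (p4 ∨ p12) — p4 is true.
  21. (¬p2 ∨ ¬p4) — ¬p2 is true.
  22. (¬p12 ∨ p7) — ¬p12 is true.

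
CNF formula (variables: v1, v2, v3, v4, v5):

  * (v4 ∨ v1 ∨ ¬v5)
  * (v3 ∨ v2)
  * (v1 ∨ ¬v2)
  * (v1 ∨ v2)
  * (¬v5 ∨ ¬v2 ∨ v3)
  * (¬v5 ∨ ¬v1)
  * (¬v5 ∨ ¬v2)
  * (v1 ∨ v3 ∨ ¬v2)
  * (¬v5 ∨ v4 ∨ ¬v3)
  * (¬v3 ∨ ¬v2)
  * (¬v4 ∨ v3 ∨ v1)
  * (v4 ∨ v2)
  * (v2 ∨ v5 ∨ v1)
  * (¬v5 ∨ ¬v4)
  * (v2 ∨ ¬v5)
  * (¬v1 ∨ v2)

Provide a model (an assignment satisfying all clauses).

v1=T  v2=T  v3=F  v4=F  v5=F

Check each clause:
  1. (v4 ∨ v1 ∨ ¬v5) — v1 is true.
  2. (v2 ∨ v3) — v2 is true.
  3. (¬v2 ∨ v1) — v1 is true.
  4. (v2 ∨ v1) — v1 is true.
  5. (¬v2 ∨ v3 ∨ ¬v5) — ¬v5 is true.
  6. (¬v5 ∨ ¬v1) — ¬v5 is true.
  7. (¬v2 ∨ ¬v5) — ¬v5 is true.
  8. (¬v2 ∨ v3 ∨ v1) — v1 is true.
  9. (v4 ∨ ¬v3 ∨ ¬v5) — ¬v5 is true.
  10. (¬v3 ∨ ¬v2) — ¬v3 is true.
  11. (v1 ∨ v3 ∨ ¬v4) — v1 is true.
  12. (v4 ∨ v2) — v2 is true.
  13. (v1 ∨ v2 ∨ v5) — v1 is true.
  14. (¬v4 ∨ ¬v5) — ¬v5 is true.
  15. (¬v5 ∨ v2) — v2 is true.
  16. (v2 ∨ ¬v1) — v2 is true.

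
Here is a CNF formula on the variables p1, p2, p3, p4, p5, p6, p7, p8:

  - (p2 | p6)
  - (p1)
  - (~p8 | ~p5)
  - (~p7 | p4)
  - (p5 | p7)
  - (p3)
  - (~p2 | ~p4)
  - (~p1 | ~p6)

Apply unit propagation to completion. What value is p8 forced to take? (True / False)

False

Unit clause (p1) sets p1 = True.
(p3) stands alone — p3 = True.
(~p1 | ~p6) with p1 = True leaves only ~p6, so p6 = False.
(p6 | p2) with p6 = False leaves only p2, so p2 = True.
In (~p2 | ~p4), ~p2 is now false; ~p4 must hold, so p4 = False.
(p4 | ~p7): since p4 = False, the clause reduces to (~p7). p7 = False.
(p5 | p7): since p7 = False, the clause reduces to (p5). p5 = True.
(~p5 | ~p8): since p5 = True, the clause reduces to (~p8). p8 = False.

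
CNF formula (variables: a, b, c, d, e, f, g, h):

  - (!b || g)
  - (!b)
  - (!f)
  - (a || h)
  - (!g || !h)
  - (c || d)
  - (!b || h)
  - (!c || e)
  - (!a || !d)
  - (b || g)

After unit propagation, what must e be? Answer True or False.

True

(!b) is a unit clause: b = False.
(!f) is a unit clause: f = False.
(g || b): since b = False, the clause reduces to (g). g = True.
(!g || !h): since g = True, the clause reduces to (!h). h = False.
(h || a) with h = False leaves only a, so a = True.
(!d || !a): since a = True, the clause reduces to (!d). d = False.
From (c || d) and d = False: c = True.
From (!c || e) and c = True: e = True.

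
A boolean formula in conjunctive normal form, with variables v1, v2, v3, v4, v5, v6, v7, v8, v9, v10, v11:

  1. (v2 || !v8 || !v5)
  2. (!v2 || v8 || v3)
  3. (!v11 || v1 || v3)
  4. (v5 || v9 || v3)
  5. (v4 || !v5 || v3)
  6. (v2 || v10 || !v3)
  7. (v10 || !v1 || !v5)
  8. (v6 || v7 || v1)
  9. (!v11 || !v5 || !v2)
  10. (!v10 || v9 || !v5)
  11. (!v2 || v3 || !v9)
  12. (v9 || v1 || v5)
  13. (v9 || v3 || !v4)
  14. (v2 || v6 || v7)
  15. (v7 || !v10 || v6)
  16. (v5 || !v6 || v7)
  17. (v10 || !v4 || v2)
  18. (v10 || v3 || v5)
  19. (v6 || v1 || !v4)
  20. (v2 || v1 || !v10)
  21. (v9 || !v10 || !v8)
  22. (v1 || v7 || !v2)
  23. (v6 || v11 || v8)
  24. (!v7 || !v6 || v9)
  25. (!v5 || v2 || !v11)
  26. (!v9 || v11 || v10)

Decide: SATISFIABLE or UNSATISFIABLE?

Try v1 = True.
Try v2 = False.
Branch on v3: take v3 = False.
The remaining clauses are satisfied by v4 = False, v5 = False, v6 = False, v7 = True, v8 = True, v9 = True, v10 = True, v11 = False.
So v1=T, v2=F, v3=F, v4=F, v5=F, v6=F, v7=T, v8=T, v9=T, v10=T, v11=F is a satisfying assignment.

SATISFIABLE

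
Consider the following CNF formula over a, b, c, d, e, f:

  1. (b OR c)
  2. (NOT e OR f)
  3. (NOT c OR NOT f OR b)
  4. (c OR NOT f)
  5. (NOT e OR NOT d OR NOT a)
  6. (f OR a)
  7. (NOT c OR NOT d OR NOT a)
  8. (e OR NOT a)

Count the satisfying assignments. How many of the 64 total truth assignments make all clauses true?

5

The models are:
  a=0 b=1 c=1 d=0 e=0 f=1
  a=0 b=1 c=1 d=0 e=1 f=1
  a=0 b=1 c=1 d=1 e=0 f=1
  a=0 b=1 c=1 d=1 e=1 f=1
  a=1 b=1 c=1 d=0 e=1 f=1
Count: 5.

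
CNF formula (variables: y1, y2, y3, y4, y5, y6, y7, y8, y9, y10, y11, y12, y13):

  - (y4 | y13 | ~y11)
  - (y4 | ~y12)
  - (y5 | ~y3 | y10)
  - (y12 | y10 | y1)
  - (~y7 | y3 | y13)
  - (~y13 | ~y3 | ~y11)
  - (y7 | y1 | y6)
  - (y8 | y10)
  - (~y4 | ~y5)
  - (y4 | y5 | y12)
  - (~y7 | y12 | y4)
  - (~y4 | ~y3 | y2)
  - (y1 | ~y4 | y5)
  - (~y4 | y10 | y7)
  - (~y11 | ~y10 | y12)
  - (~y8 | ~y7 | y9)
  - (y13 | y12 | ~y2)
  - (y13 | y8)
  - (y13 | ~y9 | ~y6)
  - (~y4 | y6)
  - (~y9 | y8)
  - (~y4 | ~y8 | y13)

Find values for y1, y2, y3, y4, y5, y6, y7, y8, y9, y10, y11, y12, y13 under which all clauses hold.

y1=True  y2=True  y3=False  y4=False  y5=True  y6=True  y7=False  y8=True  y9=True  y10=True  y11=False  y12=False  y13=True

Pure literal: y1 appears only positively; assign y1 = True.
Pure literal: y11 appears only negated; assign y11 = False.
Try y2 = True.
The remaining clauses are satisfied by y3 = False, y4 = False, y5 = True, y6 = True, y7 = False, y8 = True, y9 = True, y10 = True, y12 = False, y13 = True.
Every clause has at least one true literal under this assignment.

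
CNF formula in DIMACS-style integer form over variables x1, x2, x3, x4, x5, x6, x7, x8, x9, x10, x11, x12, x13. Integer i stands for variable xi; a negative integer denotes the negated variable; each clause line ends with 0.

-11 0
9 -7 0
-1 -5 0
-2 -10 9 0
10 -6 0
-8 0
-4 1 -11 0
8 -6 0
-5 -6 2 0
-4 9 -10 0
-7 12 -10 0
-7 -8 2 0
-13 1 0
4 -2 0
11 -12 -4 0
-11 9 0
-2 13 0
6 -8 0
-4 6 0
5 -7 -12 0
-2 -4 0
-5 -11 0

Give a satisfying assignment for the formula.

x1=True, x2=False, x3=True, x4=False, x5=False, x6=False, x7=False, x8=False, x9=False, x10=False, x11=False, x12=True, x13=False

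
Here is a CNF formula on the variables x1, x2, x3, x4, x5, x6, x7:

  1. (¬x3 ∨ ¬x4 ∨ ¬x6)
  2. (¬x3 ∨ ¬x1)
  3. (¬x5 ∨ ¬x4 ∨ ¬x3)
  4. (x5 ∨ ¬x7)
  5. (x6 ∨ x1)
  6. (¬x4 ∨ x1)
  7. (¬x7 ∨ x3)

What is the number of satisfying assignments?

Case analysis on x3 and x1:
  x3=T, x1=T: a clause becomes empty — 0.
  x3=T, x1=F: x2 free; 3 ways for (x4,x5,x6,x7) × 2^1 = 6.
  x3=F, x1=T: forces x7=F; x2, x4, x5, x6 free → 2^4 = 16.
  x3=F, x1=F: remaining (x2,x4,x5,x6,x7) ∈ {(F,F,F,T,F); (F,F,T,T,F); (T,F,F,T,F); (T,F,T,T,F)} — 4.
Total: 0 + 6 + 16 + 4 = 26.

26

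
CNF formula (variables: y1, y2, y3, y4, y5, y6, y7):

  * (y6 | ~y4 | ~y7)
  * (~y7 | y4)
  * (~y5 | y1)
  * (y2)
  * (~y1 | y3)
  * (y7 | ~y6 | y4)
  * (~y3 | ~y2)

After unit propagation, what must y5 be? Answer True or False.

False

(y2) stands alone — y2 = True.
(~y2 | ~y3) with y2 = True leaves only ~y3, so y3 = False.
From (~y1 | y3) and y3 = False: y1 = False.
(y1 | ~y5) with y1 = False leaves only ~y5, so y5 = False.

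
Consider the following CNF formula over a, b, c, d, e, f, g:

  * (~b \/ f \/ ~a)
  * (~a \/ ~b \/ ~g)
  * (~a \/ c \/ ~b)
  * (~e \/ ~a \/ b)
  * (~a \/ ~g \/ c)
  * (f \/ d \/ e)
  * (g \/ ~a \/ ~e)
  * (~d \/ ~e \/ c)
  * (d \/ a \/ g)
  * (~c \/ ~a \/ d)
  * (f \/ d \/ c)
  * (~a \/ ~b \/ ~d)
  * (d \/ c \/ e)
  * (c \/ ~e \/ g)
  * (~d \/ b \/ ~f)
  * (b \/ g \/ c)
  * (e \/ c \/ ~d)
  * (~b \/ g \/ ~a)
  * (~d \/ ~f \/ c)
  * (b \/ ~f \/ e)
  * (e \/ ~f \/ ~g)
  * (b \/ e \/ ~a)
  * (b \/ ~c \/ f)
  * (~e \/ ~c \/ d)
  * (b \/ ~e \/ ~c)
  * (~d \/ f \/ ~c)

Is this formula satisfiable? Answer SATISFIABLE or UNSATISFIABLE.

SATISFIABLE

Branch on a: take a = False.
Set b = True and propagate.
The remaining clauses are satisfied by c = False, d = False, e = True, f = True, g = True.
Every clause has at least one true literal under this assignment.
So a=False, b=True, c=False, d=False, e=True, f=True, g=True is a satisfying assignment.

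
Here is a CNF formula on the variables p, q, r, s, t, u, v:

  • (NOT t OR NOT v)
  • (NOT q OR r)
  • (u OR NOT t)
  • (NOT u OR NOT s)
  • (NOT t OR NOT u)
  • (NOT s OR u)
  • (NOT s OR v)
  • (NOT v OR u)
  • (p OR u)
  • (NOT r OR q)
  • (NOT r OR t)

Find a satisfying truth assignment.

Pure literal: p appears only positively; assign p = True.
Pure literal: s appears only negated; assign s = False.
Set q = False and propagate.
  then r is forced to False.
Set t = False and propagate.
Set u = False and propagate.
  then v is forced to False.
Every clause has at least one true literal under this assignment.

p=T, q=F, r=F, s=F, t=F, u=F, v=F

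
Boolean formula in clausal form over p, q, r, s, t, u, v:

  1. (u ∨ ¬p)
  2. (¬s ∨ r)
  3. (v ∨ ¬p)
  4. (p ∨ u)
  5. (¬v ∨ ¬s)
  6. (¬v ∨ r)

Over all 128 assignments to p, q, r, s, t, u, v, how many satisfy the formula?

20

Split on p, then v.
  p=T, v=T: remaining (q,r,s,t,u) ∈ {(F,T,F,F,T); (F,T,F,T,T); (T,T,F,F,T); (T,T,F,T,T)} — 4.
  p=T, v=F: a clause becomes empty — 0.
  p=F, v=T: remaining (q,r,s,t,u) ∈ {(F,T,F,F,T); (F,T,F,T,T); (T,T,F,F,T); (T,T,F,T,T)} — 4.
  p=F, v=F: q, t free; 3 ways for (r,s,u) × 2^2 = 12.
Total: 4 + 0 + 4 + 12 = 20.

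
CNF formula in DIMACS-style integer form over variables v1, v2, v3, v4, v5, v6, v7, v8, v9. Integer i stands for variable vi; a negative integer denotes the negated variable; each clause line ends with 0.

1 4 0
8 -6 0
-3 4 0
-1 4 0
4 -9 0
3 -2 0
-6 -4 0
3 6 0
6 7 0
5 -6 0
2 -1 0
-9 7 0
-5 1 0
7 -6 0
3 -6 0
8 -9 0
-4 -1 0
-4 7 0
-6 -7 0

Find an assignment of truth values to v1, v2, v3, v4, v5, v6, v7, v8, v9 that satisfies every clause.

v1=F, v2=F, v3=T, v4=T, v5=F, v6=F, v7=T, v8=T, v9=T

Check each clause:
  1. (v1 OR v4) — v4 is true.
  2. (NOT v6 OR v8) — v8 is true.
  3. (NOT v3 OR v4) — v4 is true.
  4. (v4 OR NOT v1) — v4 is true.
  5. (v4 OR NOT v9) — v4 is true.
  6. (NOT v2 OR v3) — v3 is true.
  7. (NOT v4 OR NOT v6) — NOT v6 is true.
  8. (v3 OR v6) — v3 is true.
  9. (v7 OR v6) — v7 is true.
  10. (NOT v6 OR v5) — NOT v6 is true.
  11. (NOT v1 OR v2) — NOT v1 is true.
  12. (NOT v9 OR v7) — v7 is true.
  13. (v1 OR NOT v5) — NOT v5 is true.
  14. (v7 OR NOT v6) — NOT v6 is true.
  15. (NOT v6 OR v3) — NOT v6 is true.
  16. (v8 OR NOT v9) — v8 is true.
  17. (NOT v1 OR NOT v4) — NOT v1 is true.
  18. (NOT v4 OR v7) — v7 is true.
  19. (NOT v7 OR NOT v6) — NOT v6 is true.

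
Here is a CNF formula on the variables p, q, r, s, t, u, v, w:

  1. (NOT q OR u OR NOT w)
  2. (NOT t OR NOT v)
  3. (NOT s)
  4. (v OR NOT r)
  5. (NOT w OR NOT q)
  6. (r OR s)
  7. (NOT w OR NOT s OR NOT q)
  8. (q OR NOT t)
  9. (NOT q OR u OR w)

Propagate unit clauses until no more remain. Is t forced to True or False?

False

(NOT s) stands alone — s = False.
From (s OR r) and s = False: r = True.
In (NOT r OR v), NOT r is now false; v must hold, so v = True.
From (NOT v OR NOT t) and v = True: t = False.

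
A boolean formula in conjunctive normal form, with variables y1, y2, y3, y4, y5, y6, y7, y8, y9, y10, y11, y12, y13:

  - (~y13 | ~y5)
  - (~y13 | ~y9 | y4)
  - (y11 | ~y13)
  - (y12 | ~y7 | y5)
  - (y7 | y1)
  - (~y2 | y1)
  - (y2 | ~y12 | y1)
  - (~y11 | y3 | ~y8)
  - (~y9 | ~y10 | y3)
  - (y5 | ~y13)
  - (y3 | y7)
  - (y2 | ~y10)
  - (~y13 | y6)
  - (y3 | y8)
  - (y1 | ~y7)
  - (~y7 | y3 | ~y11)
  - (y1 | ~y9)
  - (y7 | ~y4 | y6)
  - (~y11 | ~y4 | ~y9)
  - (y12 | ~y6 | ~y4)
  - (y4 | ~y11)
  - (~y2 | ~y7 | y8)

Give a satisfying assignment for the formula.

y1 occurs only positively in the remaining clauses — set y1 = True.
y3 occurs only positively in the remaining clauses — set y3 = True.
Try y2 = False.
  then y10 is forced to False.
Try y4 = False.
  then y11 is forced to False.
  then y13 is forced to False.
For the remaining variables, y5 = False, y6 = True, y7 = False, y8 = False, y9 = True, y12 = True works.
Every clause has at least one true literal under this assignment.

y1=T, y2=F, y3=T, y4=F, y5=F, y6=T, y7=F, y8=F, y9=T, y10=F, y11=F, y12=T, y13=F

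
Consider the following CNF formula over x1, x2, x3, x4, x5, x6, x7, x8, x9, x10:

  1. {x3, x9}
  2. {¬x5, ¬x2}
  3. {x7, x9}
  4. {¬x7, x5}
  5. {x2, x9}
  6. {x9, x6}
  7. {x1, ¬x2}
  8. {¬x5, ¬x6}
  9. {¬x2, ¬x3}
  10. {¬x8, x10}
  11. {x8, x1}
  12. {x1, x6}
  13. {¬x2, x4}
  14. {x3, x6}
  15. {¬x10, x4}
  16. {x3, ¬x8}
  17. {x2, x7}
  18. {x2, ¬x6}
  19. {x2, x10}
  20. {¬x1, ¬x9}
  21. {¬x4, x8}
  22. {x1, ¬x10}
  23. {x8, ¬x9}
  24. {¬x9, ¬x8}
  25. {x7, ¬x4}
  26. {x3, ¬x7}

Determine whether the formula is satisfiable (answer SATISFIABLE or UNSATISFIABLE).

UNSATISFIABLE

x2 = True:
  propagation gives x5=False, x7=False, x9=True, x1=True; an empty clause results — contradiction.
x2 = False:
  propagation gives x9=True, x7=True, x5=True, x6=False; an empty clause results — contradiction.
Every branch closes, so no satisfying assignment exists.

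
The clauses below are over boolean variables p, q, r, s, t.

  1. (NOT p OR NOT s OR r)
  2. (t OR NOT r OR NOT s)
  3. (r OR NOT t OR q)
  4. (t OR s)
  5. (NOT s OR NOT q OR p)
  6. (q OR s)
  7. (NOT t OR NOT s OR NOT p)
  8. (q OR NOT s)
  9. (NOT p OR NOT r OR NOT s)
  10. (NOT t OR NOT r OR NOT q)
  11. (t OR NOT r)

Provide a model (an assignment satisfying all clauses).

p=True, q=True, r=False, s=False, t=True

Branch on p: take p = True.
The remaining clauses are satisfied by q = True, r = False, s = False, t = True.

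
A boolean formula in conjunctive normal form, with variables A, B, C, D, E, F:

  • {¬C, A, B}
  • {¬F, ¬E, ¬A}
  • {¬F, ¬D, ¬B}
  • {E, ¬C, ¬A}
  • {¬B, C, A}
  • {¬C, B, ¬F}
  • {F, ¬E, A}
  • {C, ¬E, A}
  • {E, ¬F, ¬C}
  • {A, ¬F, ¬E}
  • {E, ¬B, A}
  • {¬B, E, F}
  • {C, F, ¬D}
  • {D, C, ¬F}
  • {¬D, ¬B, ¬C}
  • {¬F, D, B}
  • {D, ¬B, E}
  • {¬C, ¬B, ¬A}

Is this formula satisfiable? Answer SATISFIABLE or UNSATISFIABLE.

SATISFIABLE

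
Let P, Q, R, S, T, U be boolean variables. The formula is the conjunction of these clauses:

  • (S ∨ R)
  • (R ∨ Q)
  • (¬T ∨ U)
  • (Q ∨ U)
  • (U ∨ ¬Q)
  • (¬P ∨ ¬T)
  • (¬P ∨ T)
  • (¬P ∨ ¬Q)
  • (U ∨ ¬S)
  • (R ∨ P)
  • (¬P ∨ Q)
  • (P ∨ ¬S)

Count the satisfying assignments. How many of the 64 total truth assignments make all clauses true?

4

Satisfying assignments:
  P=0 Q=0 R=1 S=0 T=0 U=1
  P=0 Q=0 R=1 S=0 T=1 U=1
  P=0 Q=1 R=1 S=0 T=0 U=1
  P=0 Q=1 R=1 S=0 T=1 U=1
Count: 4.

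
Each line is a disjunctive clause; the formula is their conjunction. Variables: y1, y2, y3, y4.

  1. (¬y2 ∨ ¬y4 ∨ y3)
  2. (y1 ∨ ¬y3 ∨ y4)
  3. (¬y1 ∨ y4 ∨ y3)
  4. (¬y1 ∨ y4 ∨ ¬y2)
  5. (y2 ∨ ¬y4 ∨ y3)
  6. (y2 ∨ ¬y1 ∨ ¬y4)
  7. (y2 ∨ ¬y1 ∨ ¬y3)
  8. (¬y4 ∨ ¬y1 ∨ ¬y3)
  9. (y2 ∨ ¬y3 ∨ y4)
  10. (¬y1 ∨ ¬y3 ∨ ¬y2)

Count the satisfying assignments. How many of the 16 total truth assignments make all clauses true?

Satisfying assignments:
  y1=0 y2=0 y3=0 y4=0
  y1=0 y2=0 y3=1 y4=1
  y1=0 y2=1 y3=0 y4=0
  y1=0 y2=1 y3=1 y4=1
Count: 4.

4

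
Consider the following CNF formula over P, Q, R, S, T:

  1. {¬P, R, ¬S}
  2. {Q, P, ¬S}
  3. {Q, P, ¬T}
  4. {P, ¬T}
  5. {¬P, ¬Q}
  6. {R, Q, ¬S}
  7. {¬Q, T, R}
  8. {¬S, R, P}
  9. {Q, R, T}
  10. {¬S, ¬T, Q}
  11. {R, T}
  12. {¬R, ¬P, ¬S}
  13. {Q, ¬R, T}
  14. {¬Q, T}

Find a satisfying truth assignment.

P=T, Q=F, R=T, S=F, T=T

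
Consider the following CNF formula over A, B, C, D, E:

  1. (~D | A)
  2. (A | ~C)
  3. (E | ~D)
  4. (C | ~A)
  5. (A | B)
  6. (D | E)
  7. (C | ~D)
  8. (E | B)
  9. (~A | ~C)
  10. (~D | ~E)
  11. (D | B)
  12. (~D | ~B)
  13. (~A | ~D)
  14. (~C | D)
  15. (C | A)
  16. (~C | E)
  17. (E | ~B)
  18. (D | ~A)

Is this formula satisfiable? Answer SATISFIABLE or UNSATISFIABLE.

UNSATISFIABLE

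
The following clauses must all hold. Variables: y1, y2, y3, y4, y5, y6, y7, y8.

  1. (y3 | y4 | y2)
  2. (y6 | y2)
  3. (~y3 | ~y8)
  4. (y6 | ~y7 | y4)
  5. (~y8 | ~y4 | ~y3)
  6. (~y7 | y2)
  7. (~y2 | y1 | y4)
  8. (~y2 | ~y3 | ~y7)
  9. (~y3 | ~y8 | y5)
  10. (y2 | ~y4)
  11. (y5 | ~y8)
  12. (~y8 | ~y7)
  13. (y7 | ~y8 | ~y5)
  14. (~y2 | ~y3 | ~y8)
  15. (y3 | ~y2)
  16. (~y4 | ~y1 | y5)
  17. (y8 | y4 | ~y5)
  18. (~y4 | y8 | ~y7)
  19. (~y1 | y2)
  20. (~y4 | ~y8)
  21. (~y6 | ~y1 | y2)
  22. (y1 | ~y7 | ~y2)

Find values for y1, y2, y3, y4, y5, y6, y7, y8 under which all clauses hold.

y1=True, y2=True, y3=True, y4=False, y5=False, y6=True, y7=False, y8=False

Check each clause:
  1. (y4 | y3 | y2) — y2 is true.
  2. (y6 | y2) — y2 is true.
  3. (~y8 | ~y3) — ~y8 is true.
  4. (~y7 | y6 | y4) — ~y7 is true.
  5. (~y8 | ~y4 | ~y3) — ~y8 is true.
  6. (~y7 | y2) — ~y7 is true.
  7. (y4 | y1 | ~y2) — y1 is true.
  8. (~y7 | ~y3 | ~y2) — ~y7 is true.
  9. (y5 | ~y8 | ~y3) — ~y8 is true.
  10. (y2 | ~y4) — y2 is true.
  11. (y5 | ~y8) — ~y8 is true.
  12. (~y8 | ~y7) — ~y8 is true.
  13. (y7 | ~y5 | ~y8) — ~y8 is true.
  14. (~y8 | ~y2 | ~y3) — ~y8 is true.
  15. (~y2 | y3) — y3 is true.
  16. (~y1 | ~y4 | y5) — ~y4 is true.
  17. (y4 | ~y5 | y8) — ~y5 is true.
  18. (~y7 | y8 | ~y4) — ~y7 is true.
  19. (~y1 | y2) — y2 is true.
  20. (~y8 | ~y4) — ~y8 is true.
  21. (~y1 | ~y6 | y2) — y2 is true.
  22. (y1 | ~y2 | ~y7) — ~y7 is true.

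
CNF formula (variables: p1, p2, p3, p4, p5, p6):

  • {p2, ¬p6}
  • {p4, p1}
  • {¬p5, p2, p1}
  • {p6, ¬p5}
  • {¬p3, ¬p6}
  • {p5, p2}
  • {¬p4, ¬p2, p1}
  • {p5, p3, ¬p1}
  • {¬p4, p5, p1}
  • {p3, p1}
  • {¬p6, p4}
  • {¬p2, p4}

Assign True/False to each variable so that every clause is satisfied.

p1 = 1, p2 = 1, p3 = 0, p4 = 1, p5 = 1, p6 = 1

Branch on p1: take p1 = True.
Try p2 = True.
  then p4 is forced to True.
Branch on p3: take p3 = False.
  then p5 is forced to True.
  then p6 is forced to True.
Every clause has at least one true literal under this assignment.
Check each clause:
  1. {p2, ¬p6} — p2 is true.
  2. {p1, p4} — p1 is true.
  3. {p2, p1, ¬p5} — p1 is true.
  4. {p6, ¬p5} — p6 is true.
  5. {¬p6, ¬p3} — ¬p3 is true.
  6. {p5, p2} — p2 is true.
  7. {p1, ¬p2, ¬p4} — p1 is true.
  8. {p3, p5, ¬p1} — p5 is true.
  9. {p1, p5, ¬p4} — p1 is true.
  10. {p3, p1} — p1 is true.
  11. {¬p6, p4} — p4 is true.
  12. {p4, ¬p2} — p4 is true.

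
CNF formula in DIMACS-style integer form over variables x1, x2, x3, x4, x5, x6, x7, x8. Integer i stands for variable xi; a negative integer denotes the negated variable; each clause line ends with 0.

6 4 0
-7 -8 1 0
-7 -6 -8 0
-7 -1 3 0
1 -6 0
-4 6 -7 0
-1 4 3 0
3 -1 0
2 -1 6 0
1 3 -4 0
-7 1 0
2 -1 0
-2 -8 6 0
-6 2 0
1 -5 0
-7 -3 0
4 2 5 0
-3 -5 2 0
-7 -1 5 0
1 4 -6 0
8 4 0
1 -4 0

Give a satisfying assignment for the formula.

x1=True, x2=True, x3=True, x4=True, x5=False, x6=True, x7=False, x8=True

x7 occurs only negated in the remaining clauses — set x7 = False.
Set x1 = True and propagate.
  then x3 is forced to True.
  then x2 is forced to True.
Branch on x4: take x4 = True.
For the remaining variables, x5 = False, x6 = True, x8 = True works.
Every clause has at least one true literal under this assignment.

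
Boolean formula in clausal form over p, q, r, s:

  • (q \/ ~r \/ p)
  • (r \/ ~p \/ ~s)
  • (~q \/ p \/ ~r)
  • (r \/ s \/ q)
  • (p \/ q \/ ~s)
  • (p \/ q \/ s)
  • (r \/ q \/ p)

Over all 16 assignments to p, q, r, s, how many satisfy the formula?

Satisfying assignments:
  p=0 q=1 r=0 s=0
  p=0 q=1 r=0 s=1
  p=1 q=0 r=1 s=0
  p=1 q=0 r=1 s=1
  p=1 q=1 r=0 s=0
  p=1 q=1 r=1 s=0
  p=1 q=1 r=1 s=1
Count: 7.

7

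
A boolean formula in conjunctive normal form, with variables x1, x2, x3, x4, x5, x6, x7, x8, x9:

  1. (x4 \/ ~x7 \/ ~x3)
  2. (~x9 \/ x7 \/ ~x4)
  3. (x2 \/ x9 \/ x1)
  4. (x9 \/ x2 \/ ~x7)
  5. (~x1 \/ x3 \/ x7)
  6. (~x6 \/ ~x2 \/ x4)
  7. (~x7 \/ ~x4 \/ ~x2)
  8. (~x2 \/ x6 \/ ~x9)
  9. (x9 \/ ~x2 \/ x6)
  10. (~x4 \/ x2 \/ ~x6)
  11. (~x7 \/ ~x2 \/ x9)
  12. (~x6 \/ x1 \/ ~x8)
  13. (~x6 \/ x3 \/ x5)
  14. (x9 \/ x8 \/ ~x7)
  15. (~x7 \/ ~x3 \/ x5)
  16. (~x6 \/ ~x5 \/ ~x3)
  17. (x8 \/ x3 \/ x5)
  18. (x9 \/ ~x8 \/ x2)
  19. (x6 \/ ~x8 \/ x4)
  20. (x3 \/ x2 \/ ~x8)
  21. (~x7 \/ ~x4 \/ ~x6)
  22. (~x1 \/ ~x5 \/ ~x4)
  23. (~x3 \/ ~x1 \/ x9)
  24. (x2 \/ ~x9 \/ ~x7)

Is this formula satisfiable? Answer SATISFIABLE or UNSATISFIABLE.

SATISFIABLE

Set x1 = False and propagate.
The remaining clauses are satisfied by x2 = True, x3 = False, x4 = True, x5 = True, x6 = True, x7 = False, x8 = False, x9 = False.
So x1=0, x2=1, x3=0, x4=1, x5=1, x6=1, x7=0, x8=0, x9=0 is a satisfying assignment.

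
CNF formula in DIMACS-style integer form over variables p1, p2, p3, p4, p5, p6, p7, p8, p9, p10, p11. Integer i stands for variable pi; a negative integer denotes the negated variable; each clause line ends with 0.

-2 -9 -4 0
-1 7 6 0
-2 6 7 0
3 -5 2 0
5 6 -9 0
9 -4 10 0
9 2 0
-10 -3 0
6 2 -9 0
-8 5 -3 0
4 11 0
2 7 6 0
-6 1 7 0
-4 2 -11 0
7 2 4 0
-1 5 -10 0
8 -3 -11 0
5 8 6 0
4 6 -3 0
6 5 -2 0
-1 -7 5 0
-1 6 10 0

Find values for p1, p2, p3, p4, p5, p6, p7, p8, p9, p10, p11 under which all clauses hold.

Branch on p1: take p1 = True.
Try p2 = True.
Set p3 = False and propagate.
For the remaining variables, p4 = False, p5 = True, p6 = True, p7 = True, p8 = True, p9 = True, p10 = False, p11 = True works.
Check each clause:
  1. (~p9 | ~p4 | ~p2) — ~p4 is true.
  2. (p6 | ~p1 | p7) — p6 is true.
  3. (p6 | ~p2 | p7) — p6 is true.
  4. (p2 | p3 | ~p5) — p2 is true.
  5. (p6 | ~p9 | p5) — p5 is true.
  6. (~p4 | p9 | p10) — p9 is true.
  7. (p2 | p9) — p9 is true.
  8. (~p3 | ~p10) — ~p3 is true.
  9. (p2 | p6 | ~p9) — p2 is true.
  10. (~p3 | ~p8 | p5) — ~p3 is true.
  11. (p11 | p4) — p11 is true.
  12. (p6 | p2 | p7) — p2 is true.
  13. (~p6 | p7 | p1) — p1 is true.
  14. (p2 | ~p4 | ~p11) — p2 is true.
  15. (p2 | p7 | p4) — p2 is true.
  16. (p5 | ~p1 | ~p10) — p5 is true.
  17. (~p11 | p8 | ~p3) — p8 is true.
  18. (p6 | p8 | p5) — p8 is true.
  19. (p6 | p4 | ~p3) — ~p3 is true.
  20. (p5 | ~p2 | p6) — p5 is true.
  21. (p5 | ~p1 | ~p7) — p5 is true.
  22. (p10 | ~p1 | p6) — p6 is true.

p1=T, p2=T, p3=F, p4=F, p5=T, p6=T, p7=T, p8=T, p9=T, p10=F, p11=T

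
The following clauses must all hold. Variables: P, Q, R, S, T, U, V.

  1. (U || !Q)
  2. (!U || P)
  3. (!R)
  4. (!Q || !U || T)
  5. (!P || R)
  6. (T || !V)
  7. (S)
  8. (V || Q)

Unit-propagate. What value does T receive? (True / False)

Unit clause (!R) sets R = False.
(!P || R): since R = False, the clause reduces to (!P). P = False.
From (!U || P) and P = False: U = False.
From (!Q || U) and U = False: Q = False.
Unit clause (S) sets S = True.
(Q || V) with Q = False leaves only V, so V = True.
(!V || T) with V = True leaves only T, so T = True.

True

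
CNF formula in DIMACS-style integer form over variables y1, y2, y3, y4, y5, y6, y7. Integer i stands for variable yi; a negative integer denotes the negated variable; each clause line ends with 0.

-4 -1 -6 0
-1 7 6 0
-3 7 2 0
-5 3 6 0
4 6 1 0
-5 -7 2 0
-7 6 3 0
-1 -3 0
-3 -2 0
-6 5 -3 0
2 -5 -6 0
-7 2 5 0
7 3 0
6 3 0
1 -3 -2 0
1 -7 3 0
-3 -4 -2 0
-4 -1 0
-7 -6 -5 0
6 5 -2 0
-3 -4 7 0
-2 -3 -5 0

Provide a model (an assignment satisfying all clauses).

y1 = True, y2 = True, y3 = False, y4 = False, y5 = False, y6 = True, y7 = True

Branch on y1: take y1 = True.
  then y3 is forced to False.
  then y7 is forced to True.
  then y6 is forced to True.
  then y4 is forced to False.
  then y5 is forced to False.
  then y2 is forced to True.
Every clause has at least one true literal under this assignment.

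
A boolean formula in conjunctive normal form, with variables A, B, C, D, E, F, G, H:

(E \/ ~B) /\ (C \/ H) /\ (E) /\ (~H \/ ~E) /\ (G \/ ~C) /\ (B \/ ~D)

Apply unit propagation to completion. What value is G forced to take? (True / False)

True

(E) is a unit clause: E = True.
From (~H \/ ~E) and E = True: H = False.
From (H \/ C) and H = False: C = True.
(~C \/ G) with C = True leaves only G, so G = True.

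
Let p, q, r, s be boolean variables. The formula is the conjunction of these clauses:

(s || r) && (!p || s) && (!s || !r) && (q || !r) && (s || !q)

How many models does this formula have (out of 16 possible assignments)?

4

Satisfying assignments:
  p=0 q=0 r=0 s=1
  p=0 q=1 r=0 s=1
  p=1 q=0 r=0 s=1
  p=1 q=1 r=0 s=1
That's 4 in total.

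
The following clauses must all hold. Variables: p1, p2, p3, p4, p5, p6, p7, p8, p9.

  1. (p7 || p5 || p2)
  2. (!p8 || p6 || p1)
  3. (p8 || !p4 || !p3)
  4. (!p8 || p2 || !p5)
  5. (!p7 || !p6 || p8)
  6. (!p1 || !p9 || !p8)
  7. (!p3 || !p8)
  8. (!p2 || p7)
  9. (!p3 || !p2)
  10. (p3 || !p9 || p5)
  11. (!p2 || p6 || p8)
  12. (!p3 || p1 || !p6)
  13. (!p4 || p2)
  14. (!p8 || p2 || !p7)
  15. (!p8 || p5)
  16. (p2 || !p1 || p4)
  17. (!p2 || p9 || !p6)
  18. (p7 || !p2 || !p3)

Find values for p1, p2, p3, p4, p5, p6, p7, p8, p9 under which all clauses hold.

p1=T  p2=T  p3=F  p4=T  p5=T  p6=F  p7=T  p8=T  p9=F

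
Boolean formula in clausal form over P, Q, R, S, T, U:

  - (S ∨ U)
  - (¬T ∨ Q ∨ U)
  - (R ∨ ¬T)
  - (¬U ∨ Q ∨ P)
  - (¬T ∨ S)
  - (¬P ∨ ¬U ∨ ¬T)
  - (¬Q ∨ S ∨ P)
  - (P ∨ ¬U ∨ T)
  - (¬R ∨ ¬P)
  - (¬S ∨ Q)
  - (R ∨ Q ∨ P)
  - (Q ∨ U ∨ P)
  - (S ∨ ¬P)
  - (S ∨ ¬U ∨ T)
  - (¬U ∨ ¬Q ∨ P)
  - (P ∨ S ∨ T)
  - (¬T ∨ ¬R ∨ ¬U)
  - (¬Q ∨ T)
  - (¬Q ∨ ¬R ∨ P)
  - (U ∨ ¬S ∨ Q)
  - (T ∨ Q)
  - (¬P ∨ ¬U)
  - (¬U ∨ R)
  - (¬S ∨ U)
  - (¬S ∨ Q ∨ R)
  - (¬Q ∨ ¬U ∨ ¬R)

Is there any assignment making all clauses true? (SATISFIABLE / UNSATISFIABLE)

UNSATISFIABLE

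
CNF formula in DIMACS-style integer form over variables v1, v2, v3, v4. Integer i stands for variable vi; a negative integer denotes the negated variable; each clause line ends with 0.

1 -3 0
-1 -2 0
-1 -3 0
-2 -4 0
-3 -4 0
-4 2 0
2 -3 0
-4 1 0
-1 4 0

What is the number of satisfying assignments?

2

The models are:
  v1=F v2=F v3=F v4=F
  v1=F v2=T v3=F v4=F
That's 2 in total.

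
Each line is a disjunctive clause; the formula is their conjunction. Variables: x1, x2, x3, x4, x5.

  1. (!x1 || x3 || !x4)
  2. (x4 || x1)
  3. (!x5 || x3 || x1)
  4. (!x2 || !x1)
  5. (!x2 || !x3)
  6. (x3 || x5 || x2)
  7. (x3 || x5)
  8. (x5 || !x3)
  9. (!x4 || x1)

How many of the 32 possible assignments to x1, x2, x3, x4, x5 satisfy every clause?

3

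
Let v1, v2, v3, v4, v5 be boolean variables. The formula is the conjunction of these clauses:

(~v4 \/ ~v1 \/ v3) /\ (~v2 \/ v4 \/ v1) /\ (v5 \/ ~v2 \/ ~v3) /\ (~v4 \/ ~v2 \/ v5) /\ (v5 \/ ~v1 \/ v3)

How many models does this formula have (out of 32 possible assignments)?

18

Case analysis on v1 and v2:
  v1=1, v2=1: remaining (v3,v4,v5) ∈ {(0,0,1); (1,0,1); (1,1,1)} — 3.
  v1=1, v2=0: 5 of the 8 assignments to (v3,v4,v5) work.
  v1=0, v2=1: remaining (v3,v4,v5) ∈ {(0,1,1); (1,1,1)} — 2.
  v1=0, v2=0: v3, v4, v5 free → 2^3 = 8.
Total: 3 + 5 + 2 + 8 = 18.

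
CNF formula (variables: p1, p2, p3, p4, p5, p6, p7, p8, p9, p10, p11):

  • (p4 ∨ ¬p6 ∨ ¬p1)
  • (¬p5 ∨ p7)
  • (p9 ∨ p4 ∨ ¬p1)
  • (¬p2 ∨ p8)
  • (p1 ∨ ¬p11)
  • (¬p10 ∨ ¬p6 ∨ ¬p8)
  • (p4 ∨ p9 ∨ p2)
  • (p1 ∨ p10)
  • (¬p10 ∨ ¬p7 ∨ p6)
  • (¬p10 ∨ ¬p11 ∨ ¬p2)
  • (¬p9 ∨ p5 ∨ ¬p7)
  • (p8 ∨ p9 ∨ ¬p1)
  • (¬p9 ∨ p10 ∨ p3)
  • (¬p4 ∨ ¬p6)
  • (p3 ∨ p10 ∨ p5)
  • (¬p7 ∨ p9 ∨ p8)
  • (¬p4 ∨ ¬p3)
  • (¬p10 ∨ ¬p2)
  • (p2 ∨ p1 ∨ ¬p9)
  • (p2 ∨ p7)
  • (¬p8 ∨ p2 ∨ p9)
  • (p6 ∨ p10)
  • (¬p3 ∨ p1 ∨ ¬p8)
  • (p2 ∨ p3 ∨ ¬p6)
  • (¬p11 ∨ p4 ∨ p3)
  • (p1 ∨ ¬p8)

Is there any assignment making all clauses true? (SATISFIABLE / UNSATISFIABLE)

UNSATISFIABLE

p1 = True:
  p2 = True:
    propagation gives p8=True, p10=False, p6=True, p4=True; an empty clause results — contradiction.
  p2 = False:
    p9 = True:
      propagation gives p5=True; further branching also closes every case.
    p9 = False:
      propagation gives p4=True, p8=True; contradiction.
p1 = False:
  propagation gives p11=False, p10=True, p2=False, p9=False; an empty clause results — contradiction.
Every branch closes, so no satisfying assignment exists.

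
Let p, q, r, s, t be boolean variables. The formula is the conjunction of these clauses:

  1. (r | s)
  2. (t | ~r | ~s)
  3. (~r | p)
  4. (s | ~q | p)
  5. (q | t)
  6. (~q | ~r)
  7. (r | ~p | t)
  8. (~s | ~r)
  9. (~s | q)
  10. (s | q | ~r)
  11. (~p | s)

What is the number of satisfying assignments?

3

The models are:
  p=0 q=1 r=0 s=1 t=0
  p=0 q=1 r=0 s=1 t=1
  p=1 q=1 r=0 s=1 t=1
That's 3 in total.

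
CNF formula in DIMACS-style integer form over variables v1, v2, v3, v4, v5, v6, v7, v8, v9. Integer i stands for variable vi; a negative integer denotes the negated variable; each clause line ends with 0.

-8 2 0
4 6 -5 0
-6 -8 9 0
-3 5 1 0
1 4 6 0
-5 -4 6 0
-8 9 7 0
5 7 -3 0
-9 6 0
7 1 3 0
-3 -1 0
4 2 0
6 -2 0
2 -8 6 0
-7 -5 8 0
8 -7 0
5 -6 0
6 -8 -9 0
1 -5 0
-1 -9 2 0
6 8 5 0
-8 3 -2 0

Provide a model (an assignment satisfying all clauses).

v1 = T, v2 = T, v3 = F, v4 = T, v5 = T, v6 = T, v7 = F, v8 = F, v9 = F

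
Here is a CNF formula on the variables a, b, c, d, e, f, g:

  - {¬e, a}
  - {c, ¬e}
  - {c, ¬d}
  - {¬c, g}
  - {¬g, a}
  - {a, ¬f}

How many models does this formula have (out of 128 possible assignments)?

26

Case analysis on a and c:
  a=1, c=1: forces g=1; b, d, e, f free → 2^4 = 16.
  a=1, c=0: forces d=0; e=0; b, f, g free → 2^3 = 8.
  a=0, c=1: a clause becomes empty — 0.
  a=0, c=0: remaining (b,d,e,f,g) ∈ {(0,0,0,0,0); (1,0,0,0,0)} — 2.
Total: 16 + 8 + 0 + 2 = 26.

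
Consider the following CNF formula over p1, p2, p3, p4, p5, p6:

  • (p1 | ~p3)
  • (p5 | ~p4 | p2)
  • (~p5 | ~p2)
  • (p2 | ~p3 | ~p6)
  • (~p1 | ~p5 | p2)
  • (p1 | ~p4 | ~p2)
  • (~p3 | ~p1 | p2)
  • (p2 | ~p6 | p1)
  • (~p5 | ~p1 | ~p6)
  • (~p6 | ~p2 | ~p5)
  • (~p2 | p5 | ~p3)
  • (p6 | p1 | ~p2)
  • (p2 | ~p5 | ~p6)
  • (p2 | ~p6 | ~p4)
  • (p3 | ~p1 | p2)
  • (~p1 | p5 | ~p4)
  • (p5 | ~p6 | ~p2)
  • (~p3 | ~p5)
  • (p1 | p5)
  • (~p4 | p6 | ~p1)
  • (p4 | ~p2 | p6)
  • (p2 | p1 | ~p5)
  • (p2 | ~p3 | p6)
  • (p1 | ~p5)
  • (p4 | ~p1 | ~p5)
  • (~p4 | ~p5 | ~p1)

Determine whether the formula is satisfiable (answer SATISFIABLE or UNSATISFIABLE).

UNSATISFIABLE

p2 = True:
  propagation gives p5=False, p3=False, p6=False, p1=True; an empty clause results — contradiction.
p2 = False:
  p1 = True:
    propagation gives p5=False, p4=False, p3=False; an empty clause results — contradiction.
  p1 = False:
    propagation gives p3=False, p6=False, p5=True; an empty clause results — contradiction.
Every branch closes, so no satisfying assignment exists.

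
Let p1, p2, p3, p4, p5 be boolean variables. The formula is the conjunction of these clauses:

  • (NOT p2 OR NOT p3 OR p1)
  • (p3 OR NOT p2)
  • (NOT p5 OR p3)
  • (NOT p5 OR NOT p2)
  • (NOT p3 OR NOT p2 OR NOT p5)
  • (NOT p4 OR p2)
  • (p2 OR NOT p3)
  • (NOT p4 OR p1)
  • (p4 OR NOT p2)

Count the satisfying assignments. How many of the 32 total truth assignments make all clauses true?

The models are:
  p1=F p2=F p3=F p4=F p5=F
  p1=T p2=F p3=F p4=F p5=F
  p1=T p2=T p3=T p4=T p5=F
That's 3 in total.

3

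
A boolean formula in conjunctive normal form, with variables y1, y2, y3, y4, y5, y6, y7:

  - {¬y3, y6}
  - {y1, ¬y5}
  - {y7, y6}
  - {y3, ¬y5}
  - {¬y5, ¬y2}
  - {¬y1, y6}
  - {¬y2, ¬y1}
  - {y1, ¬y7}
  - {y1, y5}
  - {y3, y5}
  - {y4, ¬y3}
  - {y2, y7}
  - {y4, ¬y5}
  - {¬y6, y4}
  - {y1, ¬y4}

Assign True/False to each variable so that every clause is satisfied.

Set y1 = True and propagate.
  then y6 is forced to True.
  then y2 is forced to False.
  then y7 is forced to True.
  then y4 is forced to True.
The remaining clauses are satisfied by y3 = True, y5 = False.

y1 = T, y2 = F, y3 = T, y4 = T, y5 = F, y6 = T, y7 = T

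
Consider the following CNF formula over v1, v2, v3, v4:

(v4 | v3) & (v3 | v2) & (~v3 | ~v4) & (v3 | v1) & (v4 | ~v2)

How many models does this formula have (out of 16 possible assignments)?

Satisfying assignments:
  v1=F v2=F v3=T v4=F
  v1=T v2=F v3=T v4=F
  v1=T v2=T v3=F v4=T
That's 3 in total.

3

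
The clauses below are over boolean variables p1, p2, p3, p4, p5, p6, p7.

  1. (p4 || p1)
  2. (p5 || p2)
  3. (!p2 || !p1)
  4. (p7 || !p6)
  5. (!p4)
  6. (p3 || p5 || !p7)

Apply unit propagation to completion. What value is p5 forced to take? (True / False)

(!p4) stands alone — p4 = False.
(p4 || p1) with p4 = False leaves only p1, so p1 = True.
From (!p1 || !p2) and p1 = True: p2 = False.
(p2 || p5): since p2 = False, the clause reduces to (p5). p5 = True.

True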